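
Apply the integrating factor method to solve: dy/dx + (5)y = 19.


P(x) = 5, Q(x) = 19; integrating factor μ = e^(5x).
(μ y)' = 19e^(5x) ⇒ μ y = (19/5)e^(5x) + C.
Divide by μ: y = 19/5 + Ce^(-5x).


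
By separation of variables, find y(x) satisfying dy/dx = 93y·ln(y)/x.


Separate: dy/[y ln(y)] = 93 dx/x.
Substitute u = ln(y): du/u = 93 dx/x.
Integrate: ln|ln(y)| = 93ln|x| + C₀, hence ln(y) = C·x^93.


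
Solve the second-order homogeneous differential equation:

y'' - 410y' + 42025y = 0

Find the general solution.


Characteristic equation: r² - 410r + 42025 = 0, i.e. (r - 205)² = 0.
Repeated root r = 205; include an x factor for the second linearly independent solution.
General solution: y = (C₁ + C₂x)e^(205x).


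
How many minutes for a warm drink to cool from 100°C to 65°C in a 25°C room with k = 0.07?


From T(t) = T_a + (T₀ - T_a)e^(-kt), set T(t) = 65:
(65 - 25) / (100 - 25) = e^(-0.07t), so t = -ln(0.533)/0.07 ≈ 9.0 minutes.


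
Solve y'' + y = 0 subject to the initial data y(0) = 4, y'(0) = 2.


Characteristic roots of r² + 1 = 0 are ±1i, so y = C₁cos(x) + C₂sin(x).
Apply y(0) = 4: C₁ = 4. Differentiate and apply y'(0) = 2: 1·C₂ = 2, so C₂ = 2.
Particular solution: y = 4cos(x) + 2sin(x).


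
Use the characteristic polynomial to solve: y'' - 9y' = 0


Characteristic equation: r² - 9r = 0.
Factor: (r - 9)(r - 0) = 0 ⇒ r = 9, 0 (distinct real).
General solution: y = C₁e^(9x) + C₂.


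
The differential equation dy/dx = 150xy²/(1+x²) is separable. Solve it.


Separate: dy/y² = 150x/(1+x²) dx.
Integrate LHS: ∫ dy/y² = -1/y.
Integrate RHS via u = 1+x²: 75ln(1+x²) + C.
Result: -1/y = 75ln(1+x²) + C.


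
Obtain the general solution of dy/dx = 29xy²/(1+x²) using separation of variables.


Separate: dy/y² = 29x/(1+x²) dx.
Integrate LHS: ∫ dy/y² = -1/y.
Integrate RHS via u = 1+x²: (29/2)ln(1+x²) + C.
Result: -1/y = (29/2)ln(1+x²) + C.


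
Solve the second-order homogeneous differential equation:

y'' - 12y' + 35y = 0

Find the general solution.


Characteristic equation: r² - 12r + 35 = 0.
Factor: (r - 7)(r - 5) = 0 ⇒ r = 7, 5 (distinct real).
General solution: y = C₁e^(7x) + C₂e^(5x).


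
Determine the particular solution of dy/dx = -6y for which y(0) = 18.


General solution of y' = -6y is y = Ce^(-6x).
Apply y(0) = 18: C = 18.
Particular solution: y = 18e^(-6x).


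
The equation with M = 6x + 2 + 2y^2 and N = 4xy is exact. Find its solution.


Check exactness: ∂M/∂y = 4y and ∂N/∂x = 4y; equal, so the equation is exact.
Integrate M with respect to x (treating y as constant): ∫M dx = 3x^2 + 2x + 2xy^2 + h(y).
Differentiate w.r.t. y and set equal to N: all terms match, so h'(y) = 0 and h is a constant absorbed into C.
General solution: 3x^2 + 2x + 2xy^2 = C.


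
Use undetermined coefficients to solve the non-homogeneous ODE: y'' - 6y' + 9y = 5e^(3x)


Characteristic polynomial (r - 3)² = 0; repeated root r = 3.
y_h = (C₁ + C₂x)e^(3x). Forcing matches the repeated root (resonance), so try y_p = Ax² e^(3x).
Substitute and solve for A: 2A = 5, so A = 5/2.
General solution: y = (C₁ + C₂x + (5/2)x²)e^(3x).


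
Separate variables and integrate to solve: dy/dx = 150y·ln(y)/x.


Separate: dy/[y ln(y)] = 150 dx/x.
Substitute u = ln(y): du/u = 150 dx/x.
Integrate: ln|ln(y)| = 150ln|x| + C₀, hence ln(y) = C·x^150.


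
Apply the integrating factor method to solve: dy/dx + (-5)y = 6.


P(x) = -5 ⇒ μ = e^(-5x).
(μ y)' = 6e^(-5x) ⇒ μ y = -(6/5)e^(-5x) + C.
Divide by μ: y = -6/5 + Ce^(5x).


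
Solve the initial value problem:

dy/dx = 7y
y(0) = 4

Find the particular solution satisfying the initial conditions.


General solution of y' = 7y is y = Ce^(7x).
Apply y(0) = 4: C = 4.
Particular solution: y = 4e^(7x).


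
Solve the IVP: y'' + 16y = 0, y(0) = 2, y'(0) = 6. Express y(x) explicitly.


Characteristic roots of r² + 16 = 0 are ±4i, so y = C₁cos(4x) + C₂sin(4x).
Apply y(0) = 2: C₁ = 2. Differentiate and apply y'(0) = 6: 4·C₂ = 6, so C₂ = 3/2.
Particular solution: y = 2cos(4x) + (3/2)sin(4x).


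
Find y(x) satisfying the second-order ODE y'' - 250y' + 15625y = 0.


Characteristic equation: r² - 250r + 15625 = 0, i.e. (r - 125)² = 0.
Repeated root r = 125; include an x factor for the second linearly independent solution.
General solution: y = (C₁ + C₂x)e^(125x).


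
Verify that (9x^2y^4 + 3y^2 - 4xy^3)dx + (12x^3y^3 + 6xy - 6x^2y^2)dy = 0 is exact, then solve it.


Check exactness: ∂M/∂y = 36x^2y^3 + 6y - 12xy^2 and ∂N/∂x = 36x^2y^3 + 6y - 12xy^2; equal, so the equation is exact.
Integrate M with respect to x (treating y as constant): ∫M dx = 3x^3y^4 + 3xy^2 - 2x^2y^3 + h(y).
Differentiate w.r.t. y and set equal to N: all terms match, so h'(y) = 0 and h is a constant absorbed into C.
General solution: 3x^3y^4 + 3xy^2 - 2x^2y^3 = C.


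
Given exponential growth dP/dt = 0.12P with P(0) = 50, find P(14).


The ODE dP/dt = 0.12P has solution P(t) = P(0)e^(0.12t).
Substitute P(0) = 50 and t = 14: P(14) = 50 e^(1.68) ≈ 268.


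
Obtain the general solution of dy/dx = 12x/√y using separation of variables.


Separate: √y dy = 12x dx.
Integrate: (2/3)y^(3/2) = 6x² + C.


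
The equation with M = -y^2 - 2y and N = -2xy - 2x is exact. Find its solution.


Check exactness: ∂M/∂y = -2y - 2 and ∂N/∂x = -2y - 2; equal, so the equation is exact.
Integrate M with respect to x (treating y as constant): ∫M dx = -xy^2 - 2xy + h(y).
Differentiate w.r.t. y and set equal to N: all terms match, so h'(y) = 0 and h is a constant absorbed into C.
General solution: -xy^2 - 2xy = C.


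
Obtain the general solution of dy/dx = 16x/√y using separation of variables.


Separate: √y dy = 16x dx.
Integrate: (2/3)y^(3/2) = 8x² + C.


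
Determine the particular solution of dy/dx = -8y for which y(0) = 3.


General solution of y' = -8y is y = Ce^(-8x).
Apply y(0) = 3: C = 3.
Particular solution: y = 3e^(-8x).


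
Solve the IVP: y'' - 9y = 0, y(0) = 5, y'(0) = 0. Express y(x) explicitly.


Characteristic roots of r² - 9 = 0 are 3, -3.
General solution y = c₁ e^(3x) + c₂ e^(-3x).
Apply y(0) = 5: c₁ + c₂ = 5. Apply y'(0) = 0: 3 c₁ - 3 c₂ = 0.
Solve: c₁ = 5/2, c₂ = 5/2.
Particular solution: y = (5/2)e^(3x) + (5/2)e^(-3x).


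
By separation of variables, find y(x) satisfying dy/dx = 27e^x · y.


Separate variables: dy/y = 27e^x dx.
Integrate: ln|y| = 27e^x + C₀.
Exponentiate: y = Ce^(27e^x).


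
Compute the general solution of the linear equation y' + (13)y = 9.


P(x) = 13, Q(x) = 9; integrating factor μ = e^(13x).
(μ y)' = 9e^(13x) ⇒ μ y = (9/13)e^(13x) + C.
Divide by μ: y = 9/13 + Ce^(-13x).


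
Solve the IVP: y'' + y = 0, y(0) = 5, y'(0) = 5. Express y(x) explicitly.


Characteristic roots of r² + 1 = 0 are ±1i, so y = C₁cos(x) + C₂sin(x).
Apply y(0) = 5: C₁ = 5. Differentiate and apply y'(0) = 5: 1·C₂ = 5, so C₂ = 5.
Particular solution: y = 5cos(x) + 5sin(x).


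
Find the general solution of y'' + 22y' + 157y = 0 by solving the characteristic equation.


Characteristic equation: r² + 22r + 157 = 0.
Discriminant is negative; roots r = -11 ± 6i (complex conjugate pair).
General solution uses e^(α x)(C₁ cos(β x) + C₂ sin(β x)): y = e^(-11x)(C₁cos(6x) + C₂sin(6x)).


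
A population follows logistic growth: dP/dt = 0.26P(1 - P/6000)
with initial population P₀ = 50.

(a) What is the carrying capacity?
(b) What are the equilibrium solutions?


Logistic ODE dP/dt = 0.26P(1 - P/6000) has equilibria where dP/dt = 0, i.e. P = 0 or P = 6000.
The coefficient (1 - P/K) = 0 when P = K, identifying K = 6000 as the carrying capacity.
(a) K = 6000; (b) equilibria P = 0 and P = 6000.


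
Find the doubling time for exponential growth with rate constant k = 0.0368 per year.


Exponential growth: P(t) = P₀ e^(0.0368t). Set P(t)/P₀ = 2: e^(0.0368t) = 2.
Solve: t = ln(2)/0.0368 ≈ 18.84 years.


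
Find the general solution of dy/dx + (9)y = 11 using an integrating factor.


P(x) = 9, Q(x) = 11; integrating factor μ = e^(9x).
(μ y)' = 11e^(9x) ⇒ μ y = (11/9)e^(9x) + C.
Divide by μ: y = 11/9 + Ce^(-9x).


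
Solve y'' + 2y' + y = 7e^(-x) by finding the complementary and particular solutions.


Characteristic polynomial (r + 1)² = 0; repeated root r = -1.
y_h = (C₁ + C₂x)e^(-x). Forcing matches the repeated root (resonance), so try y_p = Ax² e^(-x).
Substitute and solve for A: 2A = 7, so A = 7/2.
General solution: y = (C₁ + C₂x + (7/2)x²)e^(-x).


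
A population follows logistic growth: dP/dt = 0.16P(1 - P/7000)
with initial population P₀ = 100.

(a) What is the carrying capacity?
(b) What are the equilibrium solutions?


Logistic ODE dP/dt = 0.16P(1 - P/7000) has equilibria where dP/dt = 0, i.e. P = 0 or P = 7000.
The coefficient (1 - P/K) = 0 when P = K, identifying K = 7000 as the carrying capacity.
(a) K = 7000; (b) equilibria P = 0 and P = 7000.


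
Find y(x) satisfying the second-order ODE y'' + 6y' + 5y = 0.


Characteristic equation: r² + 6r + 5 = 0.
Factor: (r + 5)(r + 1) = 0 ⇒ r = -5, -1 (distinct real).
General solution: y = C₁e^(-5x) + C₂e^(-x).


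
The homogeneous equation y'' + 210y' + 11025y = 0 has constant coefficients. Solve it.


Characteristic equation: r² + 210r + 11025 = 0, i.e. (r + 105)² = 0.
Repeated root r = -105; include an x factor for the second linearly independent solution.
General solution: y = (C₁ + C₂x)e^(-105x).


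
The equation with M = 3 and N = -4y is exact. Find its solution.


Check exactness: ∂M/∂y = 0 and ∂N/∂x = 0; equal, so the equation is exact.
Integrate M with respect to x (treating y as constant): ∫M dx = 3x + h(y).
Differentiate w.r.t. y and set equal to N: the x-dependent terms already match, leaving h'(y) = -4y. Integrate: h(y) = -2y^2.
So F(x,y) = -2y^2 + 3x.
General solution: -2y^2 + 3x = C.


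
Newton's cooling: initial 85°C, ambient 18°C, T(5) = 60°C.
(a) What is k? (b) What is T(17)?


Newton's law: T(t) = T_a + (T₀ - T_a)e^(-kt).
(a) Use T(5) = 60: (60 - 18)/(85 - 18) = e^(-k·5), so k = -ln(0.627)/5 ≈ 0.0934.
(b) Apply k to t = 17: T(17) = 18 + (67)e^(-1.588) ≈ 31.7°C.


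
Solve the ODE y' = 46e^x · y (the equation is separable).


Separate variables: dy/y = 46e^x dx.
Integrate: ln|y| = 46e^x + C₀.
Exponentiate: y = Ce^(46e^x).


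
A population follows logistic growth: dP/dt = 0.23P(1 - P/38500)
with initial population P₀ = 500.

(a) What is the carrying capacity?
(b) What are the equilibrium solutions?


Logistic ODE dP/dt = 0.23P(1 - P/38500) has equilibria where dP/dt = 0, i.e. P = 0 or P = 38500.
The coefficient (1 - P/K) = 0 when P = K, identifying K = 38500 as the carrying capacity.
(a) K = 38500; (b) equilibria P = 0 and P = 38500.


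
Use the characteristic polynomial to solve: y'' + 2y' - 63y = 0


Characteristic equation: r² + 2r - 63 = 0.
Factor: (r - 7)(r + 9) = 0 ⇒ r = 7, -9 (distinct real).
General solution: y = C₁e^(7x) + C₂e^(-9x).


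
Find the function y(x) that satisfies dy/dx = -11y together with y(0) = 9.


General solution of y' = -11y is y = Ce^(-11x).
Apply y(0) = 9: C = 9.
Particular solution: y = 9e^(-11x).


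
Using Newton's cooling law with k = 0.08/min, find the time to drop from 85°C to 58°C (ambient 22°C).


From T(t) = T_a + (T₀ - T_a)e^(-kt), set T(t) = 58:
(58 - 22) / (85 - 22) = e^(-0.08t), so t = -ln(0.571)/0.08 ≈ 7.0 minutes.


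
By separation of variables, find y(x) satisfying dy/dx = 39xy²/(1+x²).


Separate: dy/y² = 39x/(1+x²) dx.
Integrate LHS: ∫ dy/y² = -1/y.
Integrate RHS via u = 1+x²: (39/2)ln(1+x²) + C.
Result: -1/y = (39/2)ln(1+x²) + C.


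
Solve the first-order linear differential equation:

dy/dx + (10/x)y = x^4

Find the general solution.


P(x) = 10/x ⇒ μ = x^10.
(x^10 y)' = x^14 ⇒ x^10 y = x^15/(15) + C.
Solve for y: y = (1/15)x^5 + C/x^10.


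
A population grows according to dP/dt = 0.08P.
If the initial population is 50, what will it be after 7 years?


The ODE dP/dt = 0.08P has solution P(t) = P(0)e^(0.08t).
Substitute P(0) = 50 and t = 7: P(7) = 50 e^(0.56) ≈ 88.


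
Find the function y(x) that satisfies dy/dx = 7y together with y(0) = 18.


General solution of y' = 7y is y = Ce^(7x).
Apply y(0) = 18: C = 18.
Particular solution: y = 18e^(7x).


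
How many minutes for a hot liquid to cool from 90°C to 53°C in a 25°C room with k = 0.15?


From T(t) = T_a + (T₀ - T_a)e^(-kt), set T(t) = 53:
(53 - 25) / (90 - 25) = e^(-0.15t), so t = -ln(0.431)/0.15 ≈ 5.6 minutes.


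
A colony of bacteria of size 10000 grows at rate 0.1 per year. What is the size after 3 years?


The ODE dP/dt = 0.1P has solution P(t) = P(0)e^(0.1t).
Substitute P(0) = 10000 and t = 3: P(3) = 10000 e^(0.30) ≈ 13499.


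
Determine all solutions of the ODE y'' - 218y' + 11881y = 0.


Characteristic equation: r² - 218r + 11881 = 0, i.e. (r - 109)² = 0.
Repeated root r = 109; include an x factor for the second linearly independent solution.
General solution: y = (C₁ + C₂x)e^(109x).


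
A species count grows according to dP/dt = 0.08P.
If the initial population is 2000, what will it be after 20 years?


The ODE dP/dt = 0.08P has solution P(t) = P(0)e^(0.08t).
Substitute P(0) = 2000 and t = 20: P(20) = 2000 e^(1.60) ≈ 9906.


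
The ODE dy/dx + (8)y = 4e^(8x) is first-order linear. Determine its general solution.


P(x) = 8 ⇒ μ = e^(8x).
(μ y)' = 4e^(16x) ⇒ μ y = (4/16)e^(16x) + C.
Divide by μ: y = (1/4)e^(8x) + Ce^(-8x).


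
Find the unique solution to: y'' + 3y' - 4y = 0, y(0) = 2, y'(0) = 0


Characteristic roots of r² + 3r - 4 = 0 are 1, -4.
General solution y = c₁ e^(x) + c₂ e^(-4x).
Apply y(0) = 2: c₁ + c₂ = 2. Apply y'(0) = 0: 1 c₁ - 4 c₂ = 0.
Solve: c₁ = 8/5, c₂ = 2/5.
Particular solution: y = (8/5)e^(x) + (2/5)e^(-4x).


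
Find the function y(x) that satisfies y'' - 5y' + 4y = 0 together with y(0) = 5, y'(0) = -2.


Characteristic roots of r² - 5r + 4 = 0 are 1, 4.
General solution y = c₁ e^(x) + c₂ e^(4x).
Apply y(0) = 5: c₁ + c₂ = 5. Apply y'(0) = -2: 1 c₁ + 4 c₂ = -2.
Solve: c₁ = 22/3, c₂ = -7/3.
Particular solution: y = (22/3)e^(x) - (7/3)e^(4x).


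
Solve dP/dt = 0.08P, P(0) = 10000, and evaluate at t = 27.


The ODE dP/dt = 0.08P has solution P(t) = P(0)e^(0.08t).
Substitute P(0) = 10000 and t = 27: P(27) = 10000 e^(2.16) ≈ 86711.


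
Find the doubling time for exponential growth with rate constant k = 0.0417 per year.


Exponential growth: P(t) = P₀ e^(0.0417t). Set P(t)/P₀ = 2: e^(0.0417t) = 2.
Solve: t = ln(2)/0.0417 ≈ 16.62 years.


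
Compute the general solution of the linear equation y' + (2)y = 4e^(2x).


P(x) = 2 ⇒ μ = e^(2x).
(μ y)' = 4e^(4x) ⇒ μ y = (4/4)e^(4x) + C.
Divide by μ: y = e^(2x) + Ce^(-2x).


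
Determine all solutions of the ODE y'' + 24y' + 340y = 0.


Characteristic equation: r² + 24r + 340 = 0.
Discriminant is negative; roots r = -12 ± 14i (complex conjugate pair).
General solution uses e^(α x)(C₁ cos(β x) + C₂ sin(β x)): y = e^(-12x)(C₁cos(14x) + C₂sin(14x)).


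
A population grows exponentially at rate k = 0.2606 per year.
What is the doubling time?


Exponential growth: P(t) = P₀ e^(0.2606t). Set P(t)/P₀ = 2: e^(0.2606t) = 2.
Solve: t = ln(2)/0.2606 ≈ 2.66 years.


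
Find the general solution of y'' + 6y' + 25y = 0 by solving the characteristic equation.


Characteristic equation: r² + 6r + 25 = 0.
Discriminant is negative; roots r = -3 ± 4i (complex conjugate pair).
General solution uses e^(α x)(C₁ cos(β x) + C₂ sin(β x)): y = e^(-3x)(C₁cos(4x) + C₂sin(4x)).


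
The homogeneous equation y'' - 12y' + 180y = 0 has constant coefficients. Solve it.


Characteristic equation: r² - 12r + 180 = 0.
Discriminant is negative; roots r = 6 ± 12i (complex conjugate pair).
General solution uses e^(α x)(C₁ cos(β x) + C₂ sin(β x)): y = e^(6x)(C₁cos(12x) + C₂sin(12x)).


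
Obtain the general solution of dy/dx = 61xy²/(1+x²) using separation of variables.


Separate: dy/y² = 61x/(1+x²) dx.
Integrate LHS: ∫ dy/y² = -1/y.
Integrate RHS via u = 1+x²: (61/2)ln(1+x²) + C.
Result: -1/y = (61/2)ln(1+x²) + C.


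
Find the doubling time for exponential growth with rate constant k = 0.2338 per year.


Exponential growth: P(t) = P₀ e^(0.2338t). Set P(t)/P₀ = 2: e^(0.2338t) = 2.
Solve: t = ln(2)/0.2338 ≈ 2.96 years.


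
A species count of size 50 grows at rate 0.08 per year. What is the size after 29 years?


The ODE dP/dt = 0.08P has solution P(t) = P(0)e^(0.08t).
Substitute P(0) = 50 and t = 29: P(29) = 50 e^(2.32) ≈ 509.


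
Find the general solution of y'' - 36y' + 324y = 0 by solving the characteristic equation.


Characteristic equation: r² - 36r + 324 = 0, i.e. (r - 18)² = 0.
Repeated root r = 18; include an x factor for the second linearly independent solution.
General solution: y = (C₁ + C₂x)e^(18x).


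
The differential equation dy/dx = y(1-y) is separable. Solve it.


Separate: dy/[y(1-y)] =  dx.
Partial fractions: 1/[y(1-y)] = 1/y + 1/(1-y).
Integrate: ln|y/(1-y)| = x + C₀.
Solve for y: y = 1/(1 + Ce^(-x)).


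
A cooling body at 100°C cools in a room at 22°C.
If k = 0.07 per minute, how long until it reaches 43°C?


From T(t) = T_a + (T₀ - T_a)e^(-kt), set T(t) = 43:
(43 - 22) / (100 - 22) = e^(-0.07t), so t = -ln(0.269)/0.07 ≈ 18.7 minutes.


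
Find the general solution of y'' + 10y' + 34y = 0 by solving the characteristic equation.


Characteristic equation: r² + 10r + 34 = 0.
Discriminant is negative; roots r = -5 ± 3i (complex conjugate pair).
General solution uses e^(α x)(C₁ cos(β x) + C₂ sin(β x)): y = e^(-5x)(C₁cos(3x) + C₂sin(3x)).


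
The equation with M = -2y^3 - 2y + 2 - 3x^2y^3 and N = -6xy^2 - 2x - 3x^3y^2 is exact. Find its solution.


Check exactness: ∂M/∂y = -6y^2 - 2 - 9x^2y^2 and ∂N/∂x = -6y^2 - 2 - 9x^2y^2; equal, so the equation is exact.
Integrate M with respect to x (treating y as constant): ∫M dx = -2xy^3 - 2xy + 2x - x^3y^3 + h(y).
Differentiate w.r.t. y and set equal to N: all terms match, so h'(y) = 0 and h is a constant absorbed into C.
General solution: -2xy^3 - 2xy + 2x - x^3y^3 = C.


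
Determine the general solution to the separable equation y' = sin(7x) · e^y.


Separate: e^(-y) dy = sin(7x) dx.
Integrate: -e^(-y) = -(1/7)cos(7x) + C₀.
Rearrange: e^(-y) = (1/7)cos(7x) + C.


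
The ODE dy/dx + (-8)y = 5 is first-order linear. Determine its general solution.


P(x) = -8 ⇒ μ = e^(-8x).
(μ y)' = 5e^(-8x) ⇒ μ y = -(5/8)e^(-8x) + C.
Divide by μ: y = -5/8 + Ce^(8x).


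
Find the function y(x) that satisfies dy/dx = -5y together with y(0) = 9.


General solution of y' = -5y is y = Ce^(-5x).
Apply y(0) = 9: C = 9.
Particular solution: y = 9e^(-5x).


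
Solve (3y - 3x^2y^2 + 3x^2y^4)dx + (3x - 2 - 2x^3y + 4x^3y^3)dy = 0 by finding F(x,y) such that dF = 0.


Check exactness: ∂M/∂y = 3 - 6x^2y + 12x^2y^3 and ∂N/∂x = 3 - 6x^2y + 12x^2y^3; equal, so the equation is exact.
Integrate M with respect to x (treating y as constant): ∫M dx = 3xy - x^3y^2 + x^3y^4 + h(y).
Differentiate w.r.t. y and set equal to N: the x-dependent terms already match, leaving h'(y) = -2. Integrate: h(y) = -2y.
So F(x,y) = 3xy - 2y - x^3y^2 + x^3y^4.
General solution: 3xy - 2y - x^3y^2 + x^3y^4 = C.


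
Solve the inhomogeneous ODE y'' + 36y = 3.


Homogeneous part: r² + 36 = 0 ⇒ r = ±6i, so y_h = C₁cos(6x) + C₂sin(6x).
Try constant y_p = A; plug in: 36A = 3 ⇒ A = 1/12.
General solution: y = C₁cos(6x) + C₂sin(6x) + 1/12.


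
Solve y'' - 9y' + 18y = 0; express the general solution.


Characteristic equation: r² - 9r + 18 = 0.
Factor: (r - 6)(r - 3) = 0 ⇒ r = 6, 3 (distinct real).
General solution: y = C₁e^(6x) + C₂e^(3x).


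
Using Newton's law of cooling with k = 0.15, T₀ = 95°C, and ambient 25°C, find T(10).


Newton's law: dT/dt = -k(T - T_a) has solution T(t) = T_a + (T₀ - T_a)e^(-kt).
Plug in T_a = 25, T₀ = 95, k = 0.15, t = 10: T(10) = 25 + (70)e^(-1.50) ≈ 40.6°C.


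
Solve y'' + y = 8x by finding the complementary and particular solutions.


Homogeneous: r² + 1 = 0 ⇒ r = ±1i, y_h = C₁cos(x) + C₂sin(x).
Polynomial forcing; try y_p = Ax + B. Then y_p'' + 1 y_p = 1(Ax + B) = 8x, so B = 0 and A = 8.
General solution: y = C₁cos(x) + C₂sin(x) + 8x.


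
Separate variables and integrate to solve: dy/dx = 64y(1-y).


Separate: dy/[y(1-y)] = 64 dx.
Partial fractions: 1/[y(1-y)] = 1/y + 1/(1-y).
Integrate: ln|y/(1-y)| = 64x + C₀.
Solve for y: y = 1/(1 + Ce^(-64x)).


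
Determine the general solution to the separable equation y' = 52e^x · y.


Separate variables: dy/y = 52e^x dx.
Integrate: ln|y| = 52e^x + C₀.
Exponentiate: y = Ce^(52e^x).


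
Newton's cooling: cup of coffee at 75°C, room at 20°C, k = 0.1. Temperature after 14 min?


Newton's law: dT/dt = -k(T - T_a) has solution T(t) = T_a + (T₀ - T_a)e^(-kt).
Plug in T_a = 20, T₀ = 75, k = 0.1, t = 14: T(14) = 20 + (55)e^(-1.40) ≈ 33.6°C.


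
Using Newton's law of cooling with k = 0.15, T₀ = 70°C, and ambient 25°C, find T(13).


Newton's law: dT/dt = -k(T - T_a) has solution T(t) = T_a + (T₀ - T_a)e^(-kt).
Plug in T_a = 25, T₀ = 70, k = 0.15, t = 13: T(13) = 25 + (45)e^(-1.95) ≈ 31.4°C.


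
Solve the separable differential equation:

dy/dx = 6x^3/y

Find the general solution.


Separate variables: y dy = 6x^3 dx.
Integrate both sides: y²/2 = (3/2)x^4 + C₀.
Multiply by 2: y² = 3x^4 + C.


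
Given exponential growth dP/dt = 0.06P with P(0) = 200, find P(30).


The ODE dP/dt = 0.06P has solution P(t) = P(0)e^(0.06t).
Substitute P(0) = 200 and t = 30: P(30) = 200 e^(1.80) ≈ 1210.


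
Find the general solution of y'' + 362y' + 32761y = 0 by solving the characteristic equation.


Characteristic equation: r² + 362r + 32761 = 0, i.e. (r + 181)² = 0.
Repeated root r = -181; include an x factor for the second linearly independent solution.
General solution: y = (C₁ + C₂x)e^(-181x).


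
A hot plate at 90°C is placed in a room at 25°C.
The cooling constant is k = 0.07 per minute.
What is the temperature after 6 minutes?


Newton's law: dT/dt = -k(T - T_a) has solution T(t) = T_a + (T₀ - T_a)e^(-kt).
Plug in T_a = 25, T₀ = 90, k = 0.07, t = 6: T(6) = 25 + (65)e^(-0.42) ≈ 67.7°C.


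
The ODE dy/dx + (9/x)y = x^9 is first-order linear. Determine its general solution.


P(x) = 9/x ⇒ μ = x^9.
(x^9 y)' = x^9·x^9 = x^18.
Integrate: x^9 y = x^19/(19) + C.
Solve for y: y = (1/19)x^10 + C/x^9.


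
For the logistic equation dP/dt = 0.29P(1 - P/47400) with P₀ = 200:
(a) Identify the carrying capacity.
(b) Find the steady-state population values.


Logistic ODE dP/dt = 0.29P(1 - P/47400) has equilibria where dP/dt = 0, i.e. P = 0 or P = 47400.
The coefficient (1 - P/K) = 0 when P = K, identifying K = 47400 as the carrying capacity.
(a) K = 47400; (b) equilibria P = 0 and P = 47400.


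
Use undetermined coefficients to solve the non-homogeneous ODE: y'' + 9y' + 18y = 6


Characteristic roots of r² + 9r + 18 = 0 are -3, -6.
y_h = C₁e^(-3x) + C₂e^(-6x).
Constant forcing; try y_p = A. Then 18A = 6 ⇒ A = 1/3.
General solution: y = C₁e^(-3x) + C₂e^(-6x) + 1/3.


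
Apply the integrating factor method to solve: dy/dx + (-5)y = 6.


P(x) = -5 ⇒ μ = e^(-5x).
(μ y)' = 6e^(-5x) ⇒ μ y = -(6/5)e^(-5x) + C.
Divide by μ: y = -6/5 + Ce^(5x).


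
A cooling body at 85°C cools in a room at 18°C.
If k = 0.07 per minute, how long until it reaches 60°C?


From T(t) = T_a + (T₀ - T_a)e^(-kt), set T(t) = 60:
(60 - 18) / (85 - 18) = e^(-0.07t), so t = -ln(0.627)/0.07 ≈ 6.7 minutes.


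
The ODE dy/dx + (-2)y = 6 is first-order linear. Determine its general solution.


P(x) = -2 ⇒ μ = e^(-2x).
(μ y)' = 6e^(-2x) ⇒ μ y = -3e^(-2x) + C.
Divide by μ: y = -3 + Ce^(2x).


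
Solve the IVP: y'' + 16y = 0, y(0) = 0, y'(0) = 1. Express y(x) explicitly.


Characteristic roots of r² + 16 = 0 are ±4i, so y = C₁cos(4x) + C₂sin(4x).
Apply y(0) = 0: C₁ = 0. Differentiate and apply y'(0) = 1: 4·C₂ = 1, so C₂ = 1/4.
Particular solution: y = (1/4)sin(4x).


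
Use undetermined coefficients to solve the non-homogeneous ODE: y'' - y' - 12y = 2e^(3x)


Characteristic roots of r² - r - 12 = 0 are 4, -3.
y_h = C₁e^(4x) + C₂e^(-3x).
Forcing exponent 3 is not a characteristic root; try y_p = Ae^(3x).
Substitute: A·(9 + (-1)·3 + (-12)) = A·-6 = 2, so A = -1/3.
General solution: y = C₁e^(4x) + C₂e^(-3x) - (1/3)e^(3x).


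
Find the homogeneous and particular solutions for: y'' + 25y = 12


Homogeneous part: r² + 25 = 0 ⇒ r = ±5i, so y_h = C₁cos(5x) + C₂sin(5x).
Try constant y_p = A; plug in: 25A = 12 ⇒ A = 12/25.
General solution: y = C₁cos(5x) + C₂sin(5x) + 12/25.


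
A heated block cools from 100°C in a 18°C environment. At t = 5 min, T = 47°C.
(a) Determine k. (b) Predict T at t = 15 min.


Newton's law: T(t) = T_a + (T₀ - T_a)e^(-kt).
(a) Use T(5) = 47: (47 - 18)/(100 - 18) = e^(-k·5), so k = -ln(0.354)/5 ≈ 0.2079.
(b) Apply k to t = 15: T(15) = 18 + (82)e^(-3.118) ≈ 21.6°C.


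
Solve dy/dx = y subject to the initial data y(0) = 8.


General solution of y' = y is y = Ce^(x).
Apply y(0) = 8: C = 8.
Particular solution: y = 8e^(x).


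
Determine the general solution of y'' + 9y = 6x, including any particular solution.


Homogeneous: r² + 9 = 0 ⇒ r = ±3i, y_h = C₁cos(3x) + C₂sin(3x).
Polynomial forcing; try y_p = Ax + B. Then y_p'' + 9 y_p = 9(Ax + B) = 6x, so B = 0 and A = 2/3.
General solution: y = C₁cos(3x) + C₂sin(3x) + (2/3)x.


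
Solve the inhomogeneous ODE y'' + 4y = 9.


Homogeneous part: r² + 4 = 0 ⇒ r = ±2i, so y_h = C₁cos(2x) + C₂sin(2x).
Try constant y_p = A; plug in: 4A = 9 ⇒ A = 9/4.
General solution: y = C₁cos(2x) + C₂sin(2x) + 9/4.


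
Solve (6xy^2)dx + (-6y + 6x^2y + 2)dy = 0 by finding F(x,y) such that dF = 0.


Check exactness: ∂M/∂y = 12xy and ∂N/∂x = 12xy; equal, so the equation is exact.
Integrate M with respect to x (treating y as constant): ∫M dx = 3x^2y^2 + h(y).
Differentiate w.r.t. y and set equal to N: the x-dependent terms already match, leaving h'(y) = -6y + 2. Integrate: h(y) = -3y^2 + 2y.
So F(x,y) = -3y^2 + 3x^2y^2 + 2y.
General solution: -3y^2 + 3x^2y^2 + 2y = C.


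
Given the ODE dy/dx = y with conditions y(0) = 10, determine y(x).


General solution of y' = y is y = Ce^(x).
Apply y(0) = 10: C = 10.
Particular solution: y = 10e^(x).


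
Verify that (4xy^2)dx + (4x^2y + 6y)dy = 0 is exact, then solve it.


Check exactness: ∂M/∂y = 8xy and ∂N/∂x = 8xy; equal, so the equation is exact.
Integrate M with respect to x (treating y as constant): ∫M dx = 2x^2y^2 + h(y).
Differentiate w.r.t. y and set equal to N: the x-dependent terms already match, leaving h'(y) = 6y. Integrate: h(y) = 3y^2.
So F(x,y) = 2x^2y^2 + 3y^2.
General solution: 2x^2y^2 + 3y^2 = C.


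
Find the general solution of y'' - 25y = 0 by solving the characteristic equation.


Characteristic equation: r² - 25 = 0.
Factor: (r - 5)(r + 5) = 0 ⇒ r = 5, -5 (distinct real).
General solution: y = C₁e^(5x) + C₂e^(-5x).


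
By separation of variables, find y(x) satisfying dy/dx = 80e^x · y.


Separate variables: dy/y = 80e^x dx.
Integrate: ln|y| = 80e^x + C₀.
Exponentiate: y = Ce^(80e^x).


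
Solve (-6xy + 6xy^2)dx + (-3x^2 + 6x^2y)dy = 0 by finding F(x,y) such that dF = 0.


Check exactness: ∂M/∂y = -6x + 12xy and ∂N/∂x = -6x + 12xy; equal, so the equation is exact.
Integrate M with respect to x (treating y as constant): ∫M dx = -3x^2y + 3x^2y^2 + h(y).
Differentiate w.r.t. y and set equal to N: all terms match, so h'(y) = 0 and h is a constant absorbed into C.
General solution: -3x^2y + 3x^2y^2 = C.


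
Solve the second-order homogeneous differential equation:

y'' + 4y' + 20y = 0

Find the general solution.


Characteristic equation: r² + 4r + 20 = 0.
Discriminant is negative; roots r = -2 ± 4i (complex conjugate pair).
General solution uses e^(α x)(C₁ cos(β x) + C₂ sin(β x)): y = e^(-2x)(C₁cos(4x) + C₂sin(4x)).


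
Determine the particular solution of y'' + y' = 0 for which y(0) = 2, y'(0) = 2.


Characteristic roots of r² + r = 0 are 0, -1.
General solution y = c₁ + c₂ e^(-x).
Apply y(0) = 2: c₁ + c₂ = 2. Apply y'(0) = 2: 0 c₁ - 1 c₂ = 2.
Solve: c₁ = 4, c₂ = -2.
Particular solution: y = 4 - 2e^(-x).


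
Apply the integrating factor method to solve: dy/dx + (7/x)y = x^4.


P(x) = 7/x ⇒ μ = x^7.
(x^7 y)' = x^7·x^4 = x^11.
Integrate: x^7 y = x^12/(12) + C.
Solve for y: y = (1/12)x^5 + C/x^7.


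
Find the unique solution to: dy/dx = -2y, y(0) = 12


General solution of y' = -2y is y = Ce^(-2x).
Apply y(0) = 12: C = 12.
Particular solution: y = 12e^(-2x).


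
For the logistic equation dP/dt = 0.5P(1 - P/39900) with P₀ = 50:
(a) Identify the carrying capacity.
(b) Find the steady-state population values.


Logistic ODE dP/dt = 0.5P(1 - P/39900) has equilibria where dP/dt = 0, i.e. P = 0 or P = 39900.
The coefficient (1 - P/K) = 0 when P = K, identifying K = 39900 as the carrying capacity.
(a) K = 39900; (b) equilibria P = 0 and P = 39900.


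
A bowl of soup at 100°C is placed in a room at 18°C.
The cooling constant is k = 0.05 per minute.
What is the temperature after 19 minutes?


Newton's law: dT/dt = -k(T - T_a) has solution T(t) = T_a + (T₀ - T_a)e^(-kt).
Plug in T_a = 18, T₀ = 100, k = 0.05, t = 19: T(19) = 18 + (82)e^(-0.95) ≈ 49.7°C.


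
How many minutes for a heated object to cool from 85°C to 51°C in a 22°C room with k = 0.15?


From T(t) = T_a + (T₀ - T_a)e^(-kt), set T(t) = 51:
(51 - 22) / (85 - 22) = e^(-0.15t), so t = -ln(0.460)/0.15 ≈ 5.2 minutes.


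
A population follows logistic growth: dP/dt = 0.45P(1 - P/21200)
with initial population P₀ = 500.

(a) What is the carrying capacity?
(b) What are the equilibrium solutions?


Logistic ODE dP/dt = 0.45P(1 - P/21200) has equilibria where dP/dt = 0, i.e. P = 0 or P = 21200.
The coefficient (1 - P/K) = 0 when P = K, identifying K = 21200 as the carrying capacity.
(a) K = 21200; (b) equilibria P = 0 and P = 21200.


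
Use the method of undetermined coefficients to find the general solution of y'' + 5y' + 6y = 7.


Characteristic roots of r² + 5r + 6 = 0 are -2, -3.
y_h = C₁e^(-2x) + C₂e^(-3x).
Constant forcing; try y_p = A. Then 6A = 7 ⇒ A = 7/6.
General solution: y = C₁e^(-2x) + C₂e^(-3x) + 7/6.


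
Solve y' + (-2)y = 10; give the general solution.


P(x) = -2 ⇒ μ = e^(-2x).
(μ y)' = 10e^(-2x) ⇒ μ y = -5e^(-2x) + C.
Divide by μ: y = -5 + Ce^(2x).


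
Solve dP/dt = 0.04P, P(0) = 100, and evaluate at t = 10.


The ODE dP/dt = 0.04P has solution P(t) = P(0)e^(0.04t).
Substitute P(0) = 100 and t = 10: P(10) = 100 e^(0.40) ≈ 149.


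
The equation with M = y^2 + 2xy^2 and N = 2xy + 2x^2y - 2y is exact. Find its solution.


Check exactness: ∂M/∂y = 2y + 4xy and ∂N/∂x = 2y + 4xy; equal, so the equation is exact.
Integrate M with respect to x (treating y as constant): ∫M dx = xy^2 + x^2y^2 + h(y).
Differentiate w.r.t. y and set equal to N: the x-dependent terms already match, leaving h'(y) = -2y. Integrate: h(y) = -y^2.
So F(x,y) = xy^2 + x^2y^2 - y^2.
General solution: xy^2 + x^2y^2 - y^2 = C.


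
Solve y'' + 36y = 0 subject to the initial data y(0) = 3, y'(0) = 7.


Characteristic roots of r² + 36 = 0 are ±6i, so y = C₁cos(6x) + C₂sin(6x).
Apply y(0) = 3: C₁ = 3. Differentiate and apply y'(0) = 7: 6·C₂ = 7, so C₂ = 7/6.
Particular solution: y = 3cos(6x) + (7/6)sin(6x).


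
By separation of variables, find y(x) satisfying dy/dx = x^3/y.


Separate variables: y dy = x^3 dx.
Integrate both sides: y²/2 = (1/4)x^4 + C₀.
Multiply by 2: y² = (1/2)x^4 + C.


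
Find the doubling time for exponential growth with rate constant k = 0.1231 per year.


Exponential growth: P(t) = P₀ e^(0.1231t). Set P(t)/P₀ = 2: e^(0.1231t) = 2.
Solve: t = ln(2)/0.1231 ≈ 5.63 years.


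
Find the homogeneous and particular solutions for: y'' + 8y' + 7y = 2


Characteristic roots of r² + 8r + 7 = 0 are -7, -1.
y_h = C₁e^(-7x) + C₂e^(-x).
Constant forcing; try y_p = A. Then 7A = 2 ⇒ A = 2/7.
General solution: y = C₁e^(-7x) + C₂e^(-x) + 2/7.


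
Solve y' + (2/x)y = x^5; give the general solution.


P(x) = 2/x ⇒ μ = x^2.
(x^2 y)' = x^2·x^5 = x^7.
Integrate: x^2 y = x^8/(8) + C.
Solve for y: y = (1/8)x^6 + C/x^2.


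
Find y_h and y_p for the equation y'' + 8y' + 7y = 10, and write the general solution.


Characteristic roots of r² + 8r + 7 = 0 are -7, -1.
y_h = C₁e^(-7x) + C₂e^(-x).
Constant forcing; try y_p = A. Then 7A = 10 ⇒ A = 10/7.
General solution: y = C₁e^(-7x) + C₂e^(-x) + 10/7.


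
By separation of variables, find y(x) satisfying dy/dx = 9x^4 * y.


Separate variables: dy/y = 9x^4 dx.
Integrate: ln|y| = (9/5)x^5 + C₀.
Exponentiate: y = Ce^((9/5)x^5).


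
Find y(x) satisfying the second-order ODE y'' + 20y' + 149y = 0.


Characteristic equation: r² + 20r + 149 = 0.
Discriminant is negative; roots r = -10 ± 7i (complex conjugate pair).
General solution uses e^(α x)(C₁ cos(β x) + C₂ sin(β x)): y = e^(-10x)(C₁cos(7x) + C₂sin(7x)).


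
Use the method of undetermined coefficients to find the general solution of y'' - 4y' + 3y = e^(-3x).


Characteristic roots of r² - 4r + 3 = 0 are 3, 1.
y_h = C₁e^(3x) + C₂e^(x).
Forcing exponent -3 is not a characteristic root; try y_p = Ae^(-3x).
Substitute: A·(9 + (-4)·-3 + (3)) = A·24 = 1, so A = 1/24.
General solution: y = C₁e^(3x) + C₂e^(x) + (1/24)e^(-3x).


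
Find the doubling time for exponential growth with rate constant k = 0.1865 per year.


Exponential growth: P(t) = P₀ e^(0.1865t). Set P(t)/P₀ = 2: e^(0.1865t) = 2.
Solve: t = ln(2)/0.1865 ≈ 3.72 years.


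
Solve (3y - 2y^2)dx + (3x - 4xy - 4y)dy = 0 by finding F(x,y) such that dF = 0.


Check exactness: ∂M/∂y = 3 - 4y and ∂N/∂x = 3 - 4y; equal, so the equation is exact.
Integrate M with respect to x (treating y as constant): ∫M dx = 3xy - 2xy^2 + h(y).
Differentiate w.r.t. y and set equal to N: the x-dependent terms already match, leaving h'(y) = -4y. Integrate: h(y) = -2y^2.
So F(x,y) = 3xy - 2xy^2 - 2y^2.
General solution: 3xy - 2xy^2 - 2y^2 = C.


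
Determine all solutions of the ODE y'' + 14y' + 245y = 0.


Characteristic equation: r² + 14r + 245 = 0.
Discriminant is negative; roots r = -7 ± 14i (complex conjugate pair).
General solution uses e^(α x)(C₁ cos(β x) + C₂ sin(β x)): y = e^(-7x)(C₁cos(14x) + C₂sin(14x)).


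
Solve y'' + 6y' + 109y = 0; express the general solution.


Characteristic equation: r² + 6r + 109 = 0.
Discriminant is negative; roots r = -3 ± 10i (complex conjugate pair).
General solution uses e^(α x)(C₁ cos(β x) + C₂ sin(β x)): y = e^(-3x)(C₁cos(10x) + C₂sin(10x)).


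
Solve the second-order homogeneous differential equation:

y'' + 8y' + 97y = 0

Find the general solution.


Characteristic equation: r² + 8r + 97 = 0.
Discriminant is negative; roots r = -4 ± 9i (complex conjugate pair).
General solution uses e^(α x)(C₁ cos(β x) + C₂ sin(β x)): y = e^(-4x)(C₁cos(9x) + C₂sin(9x)).


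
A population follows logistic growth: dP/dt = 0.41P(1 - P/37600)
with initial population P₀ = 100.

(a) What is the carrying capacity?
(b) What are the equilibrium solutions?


Logistic ODE dP/dt = 0.41P(1 - P/37600) has equilibria where dP/dt = 0, i.e. P = 0 or P = 37600.
The coefficient (1 - P/K) = 0 when P = K, identifying K = 37600 as the carrying capacity.
(a) K = 37600; (b) equilibria P = 0 and P = 37600.


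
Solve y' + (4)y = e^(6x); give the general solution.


P(x) = 4 ⇒ μ = e^(4x).
(μ y)' = e^(10x) ⇒ μ y = e^(10x)/10 + C.
Divide by μ: y = (1/10)e^(6x) + Ce^(-4x).


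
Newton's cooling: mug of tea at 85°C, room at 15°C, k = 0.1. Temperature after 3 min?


Newton's law: dT/dt = -k(T - T_a) has solution T(t) = T_a + (T₀ - T_a)e^(-kt).
Plug in T_a = 15, T₀ = 85, k = 0.1, t = 3: T(3) = 15 + (70)e^(-0.30) ≈ 66.9°C.


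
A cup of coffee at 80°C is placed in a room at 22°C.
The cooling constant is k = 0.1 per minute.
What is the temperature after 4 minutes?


Newton's law: dT/dt = -k(T - T_a) has solution T(t) = T_a + (T₀ - T_a)e^(-kt).
Plug in T_a = 22, T₀ = 80, k = 0.1, t = 4: T(4) = 22 + (58)e^(-0.40) ≈ 60.9°C.


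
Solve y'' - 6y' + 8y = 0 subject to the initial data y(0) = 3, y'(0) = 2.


Characteristic roots of r² - 6r + 8 = 0 are 4, 2.
General solution y = c₁ e^(4x) + c₂ e^(2x).
Apply y(0) = 3: c₁ + c₂ = 3. Apply y'(0) = 2: 4 c₁ + 2 c₂ = 2.
Solve: c₁ = -2, c₂ = 5.
Particular solution: y = -2e^(4x) + 5e^(2x).


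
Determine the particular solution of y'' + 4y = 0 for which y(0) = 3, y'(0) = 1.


Characteristic roots of r² + 4 = 0 are ±2i, so y = C₁cos(2x) + C₂sin(2x).
Apply y(0) = 3: C₁ = 3. Differentiate and apply y'(0) = 1: 2·C₂ = 1, so C₂ = 1/2.
Particular solution: y = 3cos(2x) + (1/2)sin(2x).


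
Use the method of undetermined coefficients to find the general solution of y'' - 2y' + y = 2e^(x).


Characteristic polynomial (r - 1)² = 0; repeated root r = 1.
y_h = (C₁ + C₂x)e^(x). Forcing matches the repeated root (resonance), so try y_p = Ax² e^(x).
Substitute and solve for A: 2A = 2, so A = 1.
General solution: y = (C₁ + C₂x + x²)e^(x).


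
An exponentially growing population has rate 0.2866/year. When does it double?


Exponential growth: P(t) = P₀ e^(0.2866t). Set P(t)/P₀ = 2: e^(0.2866t) = 2.
Solve: t = ln(2)/0.2866 ≈ 2.42 years.


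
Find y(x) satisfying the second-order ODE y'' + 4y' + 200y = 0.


Characteristic equation: r² + 4r + 200 = 0.
Discriminant is negative; roots r = -2 ± 14i (complex conjugate pair).
General solution uses e^(α x)(C₁ cos(β x) + C₂ sin(β x)): y = e^(-2x)(C₁cos(14x) + C₂sin(14x)).


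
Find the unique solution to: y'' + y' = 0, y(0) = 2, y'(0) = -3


Characteristic roots of r² + r = 0 are -1, 0.
General solution y = c₁ e^(-x) + c₂.
Apply y(0) = 2: c₁ + c₂ = 2. Apply y'(0) = -3: -1 c₁ + 0 c₂ = -3.
Solve: c₁ = 3, c₂ = -1.
Particular solution: y = 3e^(-x) - 1.


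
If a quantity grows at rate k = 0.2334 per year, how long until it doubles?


Exponential growth: P(t) = P₀ e^(0.2334t). Set P(t)/P₀ = 2: e^(0.2334t) = 2.
Solve: t = ln(2)/0.2334 ≈ 2.97 years.


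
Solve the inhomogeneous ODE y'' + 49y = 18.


Homogeneous part: r² + 49 = 0 ⇒ r = ±7i, so y_h = C₁cos(7x) + C₂sin(7x).
Try constant y_p = A; plug in: 49A = 18 ⇒ A = 18/49.
General solution: y = C₁cos(7x) + C₂sin(7x) + 18/49.


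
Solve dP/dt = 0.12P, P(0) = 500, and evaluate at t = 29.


The ODE dP/dt = 0.12P has solution P(t) = P(0)e^(0.12t).
Substitute P(0) = 500 and t = 29: P(29) = 500 e^(3.48) ≈ 16230.


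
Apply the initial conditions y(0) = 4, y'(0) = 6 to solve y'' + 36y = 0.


Characteristic roots of r² + 36 = 0 are ±6i, so y = C₁cos(6x) + C₂sin(6x).
Apply y(0) = 4: C₁ = 4. Differentiate and apply y'(0) = 6: 6·C₂ = 6, so C₂ = 1.
Particular solution: y = 4cos(6x) + sin(6x).


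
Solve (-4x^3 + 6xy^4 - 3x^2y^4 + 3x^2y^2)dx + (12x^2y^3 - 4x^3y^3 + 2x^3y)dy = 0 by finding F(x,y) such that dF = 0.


Check exactness: ∂M/∂y = 24xy^3 - 12x^2y^3 + 6x^2y and ∂N/∂x = 24xy^3 - 12x^2y^3 + 6x^2y; equal, so the equation is exact.
Integrate M with respect to x (treating y as constant): ∫M dx = -x^4 + 3x^2y^4 - x^3y^4 + x^3y^2 + h(y).
Differentiate w.r.t. y and set equal to N: all terms match, so h'(y) = 0 and h is a constant absorbed into C.
General solution: -x^4 + 3x^2y^4 - x^3y^4 + x^3y^2 = C.
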